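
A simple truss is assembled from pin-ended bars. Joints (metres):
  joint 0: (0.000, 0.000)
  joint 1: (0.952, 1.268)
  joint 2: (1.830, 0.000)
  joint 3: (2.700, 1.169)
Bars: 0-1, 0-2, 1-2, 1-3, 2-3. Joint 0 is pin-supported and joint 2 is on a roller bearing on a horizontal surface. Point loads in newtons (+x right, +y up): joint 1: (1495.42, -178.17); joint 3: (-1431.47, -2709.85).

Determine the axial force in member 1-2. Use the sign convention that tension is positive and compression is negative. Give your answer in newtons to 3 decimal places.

-1866.500

N=4 nodes, M=5 members, R=3 reactions → 2N=8, M+R=8
member 0 (0-1): L=1.5856, (cx,cy)=(0.6004,0.7997)
member 1 (0-2): L=1.8300, (cx,cy)=(1.0000,0.0000)
member 2 (1-2): L=1.5423, (cx,cy)=(0.5693,-0.8221)
member 3 (1-3): L=1.7508, (cx,cy)=(0.9984,-0.0565)
member 4 (2-3): L=1.4572, (cx,cy)=(0.5970,0.8022)
solve A·x = −loads:
  F[0-1] = +1656.3239 N (tension)
  F[0-2] = -930.5128 N (compression)
  F[1-2] = -1866.4998 N (compression)
  F[1-3] = +562.4989 N (tension)
  F[2-3] = -3338.2988 N (compression)
  Rx@0 = -63.9500 N
  Ry@0 = -1324.5576 N
  Ry@2 = +4212.5776 N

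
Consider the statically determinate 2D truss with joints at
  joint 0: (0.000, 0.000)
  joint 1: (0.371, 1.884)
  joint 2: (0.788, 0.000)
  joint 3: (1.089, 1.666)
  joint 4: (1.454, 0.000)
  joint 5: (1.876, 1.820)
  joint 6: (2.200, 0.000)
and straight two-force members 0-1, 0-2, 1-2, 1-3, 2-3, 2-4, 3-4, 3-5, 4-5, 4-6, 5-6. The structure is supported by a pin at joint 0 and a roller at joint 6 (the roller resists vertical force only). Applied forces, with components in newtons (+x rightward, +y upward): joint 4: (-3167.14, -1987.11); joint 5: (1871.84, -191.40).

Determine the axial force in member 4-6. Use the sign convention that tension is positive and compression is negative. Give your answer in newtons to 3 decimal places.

538.522

N=7 nodes, M=11 members, R=3 reactions → 2N=14, M+R=14
member 0 (0-1): L=1.9202, (cx,cy)=(0.1932,0.9812)
member 1 (0-2): L=0.7880, (cx,cy)=(1.0000,0.0000)
member 2 (1-2): L=1.9296, (cx,cy)=(0.2161,-0.9764)
member 3 (1-3): L=0.7504, (cx,cy)=(0.9569,-0.2905)
member 4 (2-3): L=1.6930, (cx,cy)=(0.1778,0.9841)
member 5 (2-4): L=0.6660, (cx,cy)=(1.0000,0.0000)
member 6 (3-4): L=1.7055, (cx,cy)=(0.2140,-0.9768)
member 7 (3-5): L=0.8019, (cx,cy)=(0.9814,0.1920)
member 8 (4-5): L=1.8683, (cx,cy)=(0.2259,0.9742)
member 9 (4-6): L=0.7460, (cx,cy)=(1.0000,0.0000)
member 10 (5-6): L=1.8486, (cx,cy)=(0.1753,-0.9845)
solve A·x = −loads:
  F[0-1] = +862.7804 N (tension)
  F[0-2] = -1461.9986 N (compression)
  F[1-2] = -985.0471 N (compression)
  F[1-3] = +396.6845 N (tension)
  F[2-3] = +977.3413 N (tension)
  F[2-4] = -1848.6396 N (compression)
  F[3-4] = -724.6878 N (compression)
  F[3-5] = +721.8669 N (tension)
  F[4-5] = +2766.5048 N (tension)
  F[4-6] = +538.5224 N (tension)
  F[5-6] = -3072.5938 N (compression)
  Rx@0 = +1295.3000 N
  Ry@0 = -846.5232 N
  Ry@6 = +3025.0332 N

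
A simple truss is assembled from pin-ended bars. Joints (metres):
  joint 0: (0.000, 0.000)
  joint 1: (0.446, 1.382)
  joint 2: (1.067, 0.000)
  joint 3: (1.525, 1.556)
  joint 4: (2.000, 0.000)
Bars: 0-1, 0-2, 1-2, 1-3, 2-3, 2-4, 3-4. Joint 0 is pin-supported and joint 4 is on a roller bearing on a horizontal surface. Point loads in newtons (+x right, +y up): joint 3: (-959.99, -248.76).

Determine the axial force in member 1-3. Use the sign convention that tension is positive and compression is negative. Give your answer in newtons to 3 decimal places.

N=5 nodes, M=7 members, R=3 reactions → 2N=10, M+R=10
member 0 (0-1): L=1.4522, (cx,cy)=(0.3071,0.9517)
member 1 (0-2): L=1.0670, (cx,cy)=(1.0000,0.0000)
member 2 (1-2): L=1.5151, (cx,cy)=(0.4099,-0.9121)
member 3 (1-3): L=1.0929, (cx,cy)=(0.9872,0.1592)
member 4 (2-3): L=1.6220, (cx,cy)=(0.2824,0.9593)
member 5 (2-4): L=0.9330, (cx,cy)=(1.0000,0.0000)
member 6 (3-4): L=1.6269, (cx,cy)=(0.2920,-0.9564)
solve A·x = −loads:
  F[0-1] = -846.8828 N (compression)
  F[0-2] = -699.8924 N (compression)
  F[1-2] = +781.0042 N (tension)
  F[1-3] = -587.7040 N (compression)
  F[2-3] = -742.6073 N (compression)
  F[2-4] = -170.0942 N (compression)
  F[3-4] = +582.5768 N (tension)
  Rx@0 = +959.9900 N
  Ry@0 = +805.9527 N
  Ry@4 = -557.1927 N

-587.704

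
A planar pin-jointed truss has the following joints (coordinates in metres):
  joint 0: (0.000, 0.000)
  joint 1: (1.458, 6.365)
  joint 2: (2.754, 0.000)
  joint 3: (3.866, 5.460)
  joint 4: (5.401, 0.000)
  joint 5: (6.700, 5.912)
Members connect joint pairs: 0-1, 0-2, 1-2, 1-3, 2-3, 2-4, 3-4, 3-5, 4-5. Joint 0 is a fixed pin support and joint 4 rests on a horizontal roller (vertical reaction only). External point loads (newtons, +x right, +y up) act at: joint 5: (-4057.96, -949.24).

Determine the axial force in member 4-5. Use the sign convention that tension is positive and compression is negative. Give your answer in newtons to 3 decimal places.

-320.463

N=6 nodes, M=9 members, R=3 reactions → 2N=12, M+R=12
member 0 (0-1): L=6.5299, (cx,cy)=(0.2233,0.9748)
member 1 (0-2): L=2.7540, (cx,cy)=(1.0000,0.0000)
member 2 (1-2): L=6.4956, (cx,cy)=(0.1995,-0.9799)
member 3 (1-3): L=2.5724, (cx,cy)=(0.9361,-0.3518)
member 4 (2-3): L=5.5721, (cx,cy)=(0.1996,0.9799)
member 5 (2-4): L=2.6470, (cx,cy)=(1.0000,0.0000)
member 6 (3-4): L=5.6717, (cx,cy)=(0.2706,-0.9627)
member 7 (3-5): L=2.8698, (cx,cy)=(0.9875,0.1575)
member 8 (4-5): L=6.0530, (cx,cy)=(0.2146,0.9767)
solve A·x = −loads:
  F[0-1] = -4322.7216 N (compression)
  F[0-2] = -3092.7733 N (compression)
  F[1-2] = +5057.2377 N (tension)
  F[1-3] = -2109.0280 N (compression)
  F[2-3] = -5057.2866 N (compression)
  F[2-4] = -1074.4917 N (compression)
  F[3-4] = +3716.0300 N (tension)
  F[3-5] = -4039.6067 N (compression)
  F[4-5] = -320.4634 N (compression)
  Rx@0 = +4057.9600 N
  Ry@0 = +4213.5895 N
  Ry@4 = -3264.3495 N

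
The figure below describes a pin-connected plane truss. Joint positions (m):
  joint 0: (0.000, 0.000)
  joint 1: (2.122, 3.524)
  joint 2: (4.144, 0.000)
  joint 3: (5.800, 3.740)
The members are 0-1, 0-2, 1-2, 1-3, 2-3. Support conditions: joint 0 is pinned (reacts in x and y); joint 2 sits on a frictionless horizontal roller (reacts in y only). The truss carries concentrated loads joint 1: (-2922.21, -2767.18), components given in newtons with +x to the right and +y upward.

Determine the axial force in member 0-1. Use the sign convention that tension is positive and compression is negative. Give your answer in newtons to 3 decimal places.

-4476.845

N=4 nodes, M=5 members, R=3 reactions → 2N=8, M+R=8
member 0 (0-1): L=4.1136, (cx,cy)=(0.5159,0.8567)
member 1 (0-2): L=4.1440, (cx,cy)=(1.0000,0.0000)
member 2 (1-2): L=4.0629, (cx,cy)=(0.4977,-0.8674)
member 3 (1-3): L=3.6843, (cx,cy)=(0.9983,0.0586)
member 4 (2-3): L=4.0902, (cx,cy)=(0.4049,0.9144)
solve A·x = −loads:
  F[0-1] = -4476.8449 N (compression)
  F[0-2] = -612.8134 N (compression)
  F[1-2] = +1231.3514 N (tension)
  F[1-3] = -0.0000 N (compression)
  F[2-3] = +0.0000 N (tension)
  Rx@0 = +2922.2100 N
  Ry@0 = +3835.2090 N
  Ry@2 = -1068.0290 N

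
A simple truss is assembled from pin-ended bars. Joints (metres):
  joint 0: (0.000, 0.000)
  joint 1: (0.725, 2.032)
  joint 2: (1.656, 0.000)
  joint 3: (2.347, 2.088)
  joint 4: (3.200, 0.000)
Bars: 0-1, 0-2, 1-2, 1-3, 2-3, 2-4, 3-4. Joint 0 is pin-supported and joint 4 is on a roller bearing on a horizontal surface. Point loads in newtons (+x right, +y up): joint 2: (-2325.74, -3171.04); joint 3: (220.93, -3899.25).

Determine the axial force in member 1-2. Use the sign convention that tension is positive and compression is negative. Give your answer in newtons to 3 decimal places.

2593.809

N=5 nodes, M=7 members, R=3 reactions → 2N=10, M+R=10
member 0 (0-1): L=2.1575, (cx,cy)=(0.3360,0.9418)
member 1 (0-2): L=1.6560, (cx,cy)=(1.0000,0.0000)
member 2 (1-2): L=2.2351, (cx,cy)=(0.4165,-0.9091)
member 3 (1-3): L=1.6230, (cx,cy)=(0.9994,0.0345)
member 4 (2-3): L=2.1994, (cx,cy)=(0.3142,0.9494)
member 5 (2-4): L=1.5440, (cx,cy)=(1.0000,0.0000)
member 6 (3-4): L=2.2555, (cx,cy)=(0.3782,-0.9257)
solve A·x = −loads:
  F[0-1] = -2575.0090 N (compression)
  F[0-2] = -1239.4969 N (compression)
  F[1-2] = +2593.8094 N (tension)
  F[1-3] = -1946.8757 N (compression)
  F[2-3] = +856.3137 N (tension)
  F[2-4] = +1897.6089 N (tension)
  F[3-4] = -5017.6875 N (compression)
  Rx@0 = +2104.8100 N
  Ry@0 = +2425.2638 N
  Ry@4 = +4645.0262 N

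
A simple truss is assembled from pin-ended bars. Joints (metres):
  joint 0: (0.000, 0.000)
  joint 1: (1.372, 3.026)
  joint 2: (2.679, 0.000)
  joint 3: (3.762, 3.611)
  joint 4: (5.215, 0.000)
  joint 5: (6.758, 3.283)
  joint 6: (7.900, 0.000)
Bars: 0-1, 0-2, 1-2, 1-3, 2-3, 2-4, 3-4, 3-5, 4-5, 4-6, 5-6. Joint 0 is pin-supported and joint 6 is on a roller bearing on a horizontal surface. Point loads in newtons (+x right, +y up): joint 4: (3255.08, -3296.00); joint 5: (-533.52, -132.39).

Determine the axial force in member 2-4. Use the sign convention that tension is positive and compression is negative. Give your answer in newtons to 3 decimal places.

4139.551

N=7 nodes, M=11 members, R=3 reactions → 2N=14, M+R=14
member 0 (0-1): L=3.3225, (cx,cy)=(0.4129,0.9108)
member 1 (0-2): L=2.6790, (cx,cy)=(1.0000,0.0000)
member 2 (1-2): L=3.2962, (cx,cy)=(0.3965,-0.9180)
member 3 (1-3): L=2.4606, (cx,cy)=(0.9713,0.2378)
member 4 (2-3): L=3.7699, (cx,cy)=(0.2873,0.9578)
member 5 (2-4): L=2.5360, (cx,cy)=(1.0000,0.0000)
member 6 (3-4): L=3.8924, (cx,cy)=(0.3733,-0.9277)
member 7 (3-5): L=3.0139, (cx,cy)=(0.9941,-0.1088)
member 8 (4-5): L=3.6275, (cx,cy)=(0.4254,0.9050)
member 9 (4-6): L=2.6850, (cx,cy)=(1.0000,0.0000)
member 10 (5-6): L=3.4760, (cx,cy)=(0.3285,-0.9445)
solve A·x = −loads:
  F[0-1] = -1494.4428 N (compression)
  F[0-2] = +3338.6768 N (tension)
  F[1-2] = +1192.0445 N (tension)
  F[1-3] = -1121.9540 N (compression)
  F[2-3] = -1142.4872 N (compression)
  F[2-4] = +4139.5510 N (tension)
  F[3-4] = +1709.7873 N (tension)
  F[3-5] = -2068.5315 N (compression)
  F[4-5] = +1889.2392 N (tension)
  F[4-6] = +719.1207 N (tension)
  F[5-6] = -2188.8180 N (compression)
  Rx@0 = -2721.5600 N
  Ry@0 = +1361.0754 N
  Ry@6 = +2067.3146 N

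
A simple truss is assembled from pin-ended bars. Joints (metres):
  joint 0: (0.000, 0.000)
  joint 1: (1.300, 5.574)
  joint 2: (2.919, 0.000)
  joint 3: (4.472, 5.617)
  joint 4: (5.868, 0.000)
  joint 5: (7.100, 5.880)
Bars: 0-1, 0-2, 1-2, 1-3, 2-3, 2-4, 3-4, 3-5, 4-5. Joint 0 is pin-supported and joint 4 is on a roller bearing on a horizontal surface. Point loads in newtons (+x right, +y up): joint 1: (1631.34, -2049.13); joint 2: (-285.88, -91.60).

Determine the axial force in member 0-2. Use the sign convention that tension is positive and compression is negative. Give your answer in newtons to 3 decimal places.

N=6 nodes, M=9 members, R=3 reactions → 2N=12, M+R=12
member 0 (0-1): L=5.7236, (cx,cy)=(0.2271,0.9739)
member 1 (0-2): L=2.9190, (cx,cy)=(1.0000,0.0000)
member 2 (1-2): L=5.8044, (cx,cy)=(0.2789,-0.9603)
member 3 (1-3): L=3.1723, (cx,cy)=(0.9999,0.0136)
member 4 (2-3): L=5.8277, (cx,cy)=(0.2665,0.9638)
member 5 (2-4): L=2.9490, (cx,cy)=(1.0000,0.0000)
member 6 (3-4): L=5.7879, (cx,cy)=(0.2412,-0.9705)
member 7 (3-5): L=2.6411, (cx,cy)=(0.9950,0.0996)
member 8 (4-5): L=6.0077, (cx,cy)=(0.2051,0.9787)
solve A·x = −loads:
  F[0-1] = -94.0506 N (compression)
  F[0-2] = +1366.8217 N (tension)
  F[1-2] = -2053.6829 N (compression)
  F[1-3] = -1079.9711 N (compression)
  F[2-3] = +2141.2038 N (tension)
  F[2-4] = +509.2747 N (tension)
  F[3-4] = -2111.4746 N (compression)
  F[3-5] = -0.0000 N (compression)
  F[4-5] = +0.0000 N (tension)
  Rx@0 = -1345.4600 N
  Ry@0 = +91.5925 N
  Ry@4 = +2049.1375 N

1366.822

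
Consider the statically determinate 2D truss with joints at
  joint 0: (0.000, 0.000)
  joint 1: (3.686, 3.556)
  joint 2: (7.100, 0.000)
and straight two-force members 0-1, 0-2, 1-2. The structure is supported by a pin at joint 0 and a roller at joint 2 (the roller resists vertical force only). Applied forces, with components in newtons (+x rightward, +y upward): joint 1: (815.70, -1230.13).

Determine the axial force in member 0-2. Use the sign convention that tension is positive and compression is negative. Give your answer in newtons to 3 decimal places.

1005.351

N=3 nodes, M=3 members, R=3 reactions → 2N=6, M+R=6
member 0 (0-1): L=5.1217, (cx,cy)=(0.7197,0.6943)
member 1 (0-2): L=7.1000, (cx,cy)=(1.0000,0.0000)
member 2 (1-2): L=4.9296, (cx,cy)=(0.6926,-0.7214)
solve A·x = −loads:
  F[0-1] = -263.5203 N (compression)
  F[0-2] = +1005.3514 N (tension)
  F[1-2] = -1451.6511 N (compression)
  Rx@0 = -815.7000 N
  Ry@0 = +182.9626 N
  Ry@2 = +1047.1674 N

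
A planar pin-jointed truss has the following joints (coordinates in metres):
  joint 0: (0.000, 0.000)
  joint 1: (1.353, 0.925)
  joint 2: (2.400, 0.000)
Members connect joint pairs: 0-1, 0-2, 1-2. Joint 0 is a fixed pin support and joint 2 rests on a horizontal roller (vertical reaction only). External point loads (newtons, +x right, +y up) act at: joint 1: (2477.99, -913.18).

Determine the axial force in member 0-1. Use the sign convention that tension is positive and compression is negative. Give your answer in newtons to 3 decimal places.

986.368

N=3 nodes, M=3 members, R=3 reactions → 2N=6, M+R=6
member 0 (0-1): L=1.6390, (cx,cy)=(0.8255,0.5644)
member 1 (0-2): L=2.4000, (cx,cy)=(1.0000,0.0000)
member 2 (1-2): L=1.3971, (cx,cy)=(0.7494,-0.6621)
solve A·x = −loads:
  F[0-1] = +986.3677 N (tension)
  F[0-2] = +1663.7270 N (tension)
  F[1-2] = -2220.0197 N (compression)
  Rx@0 = -2477.9900 N
  Ry@0 = -556.6839 N
  Ry@2 = +1469.8639 N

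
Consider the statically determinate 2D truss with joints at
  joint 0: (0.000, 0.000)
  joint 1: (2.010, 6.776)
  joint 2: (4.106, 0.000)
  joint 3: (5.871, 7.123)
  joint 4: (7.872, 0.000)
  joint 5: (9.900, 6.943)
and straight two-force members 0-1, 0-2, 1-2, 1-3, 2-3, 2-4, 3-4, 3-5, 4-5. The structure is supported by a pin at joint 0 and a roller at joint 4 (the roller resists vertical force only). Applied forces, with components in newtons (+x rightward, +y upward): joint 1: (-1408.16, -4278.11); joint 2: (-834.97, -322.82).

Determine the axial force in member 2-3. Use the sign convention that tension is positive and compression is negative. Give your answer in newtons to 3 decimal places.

52.535

N=6 nodes, M=9 members, R=3 reactions → 2N=12, M+R=12
member 0 (0-1): L=7.0678, (cx,cy)=(0.2844,0.9587)
member 1 (0-2): L=4.1060, (cx,cy)=(1.0000,0.0000)
member 2 (1-2): L=7.0928, (cx,cy)=(0.2955,-0.9553)
member 3 (1-3): L=3.8766, (cx,cy)=(0.9960,0.0895)
member 4 (2-3): L=7.3384, (cx,cy)=(0.2405,0.9706)
member 5 (2-4): L=3.7660, (cx,cy)=(1.0000,0.0000)
member 6 (3-4): L=7.3987, (cx,cy)=(0.2705,-0.9627)
member 7 (3-5): L=4.0330, (cx,cy)=(0.9990,-0.0446)
member 8 (4-5): L=7.2331, (cx,cy)=(0.2804,0.9599)
solve A·x = −loads:
  F[0-1] = -4748.3629 N (compression)
  F[0-2] = -892.7574 N (compression)
  F[1-2] = +284.5353 N (tension)
  F[1-3] = -26.4022 N (compression)
  F[2-3] = +52.5345 N (tension)
  F[2-4] = +13.6609 N (tension)
  F[3-4] = -50.5114 N (compression)
  F[3-5] = +0.0000 N (tension)
  F[4-5] = -0.0000 N (compression)
  Rx@0 = +2243.1300 N
  Ry@0 = +4552.3010 N
  Ry@4 = +48.6290 N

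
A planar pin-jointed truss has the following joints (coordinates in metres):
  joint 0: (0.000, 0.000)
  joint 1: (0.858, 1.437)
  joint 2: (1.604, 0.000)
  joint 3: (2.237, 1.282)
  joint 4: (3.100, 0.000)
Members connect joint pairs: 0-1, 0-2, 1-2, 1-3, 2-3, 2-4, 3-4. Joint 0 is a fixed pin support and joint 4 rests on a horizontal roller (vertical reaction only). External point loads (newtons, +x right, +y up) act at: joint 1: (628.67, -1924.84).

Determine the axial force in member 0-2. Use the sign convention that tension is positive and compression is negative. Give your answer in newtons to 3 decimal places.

N=5 nodes, M=7 members, R=3 reactions → 2N=10, M+R=10
member 0 (0-1): L=1.6737, (cx,cy)=(0.5126,0.8586)
member 1 (0-2): L=1.6040, (cx,cy)=(1.0000,0.0000)
member 2 (1-2): L=1.6191, (cx,cy)=(0.4607,-0.8875)
member 3 (1-3): L=1.3877, (cx,cy)=(0.9937,-0.1117)
member 4 (2-3): L=1.4298, (cx,cy)=(0.4427,0.8967)
member 5 (2-4): L=1.4960, (cx,cy)=(1.0000,0.0000)
member 6 (3-4): L=1.5454, (cx,cy)=(0.5584,-0.8296)
solve A·x = −loads:
  F[0-1] = -1281.9444 N (compression)
  F[0-2] = +1285.8580 N (tension)
  F[1-2] = -813.2108 N (compression)
  F[1-3] = -916.9090 N (compression)
  F[2-3] = +804.9359 N (tension)
  F[2-4] = +554.8006 N (tension)
  F[3-4] = -993.5047 N (compression)
  Rx@0 = -628.6700 N
  Ry@0 = +1100.6750 N
  Ry@4 = +824.1650 N

1285.858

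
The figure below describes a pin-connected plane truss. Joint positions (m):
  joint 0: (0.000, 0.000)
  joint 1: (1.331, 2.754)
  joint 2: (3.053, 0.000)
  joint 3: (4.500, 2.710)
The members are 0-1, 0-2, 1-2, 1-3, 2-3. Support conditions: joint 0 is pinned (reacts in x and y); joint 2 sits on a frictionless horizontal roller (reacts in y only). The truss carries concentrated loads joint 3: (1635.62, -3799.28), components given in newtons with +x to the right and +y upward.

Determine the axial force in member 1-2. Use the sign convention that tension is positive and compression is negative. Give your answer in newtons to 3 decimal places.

-3895.613

N=4 nodes, M=5 members, R=3 reactions → 2N=8, M+R=8
member 0 (0-1): L=3.0588, (cx,cy)=(0.4351,0.9004)
member 1 (0-2): L=3.0530, (cx,cy)=(1.0000,0.0000)
member 2 (1-2): L=3.2480, (cx,cy)=(0.5302,-0.8479)
member 3 (1-3): L=3.1693, (cx,cy)=(0.9999,-0.0139)
member 4 (2-3): L=3.0721, (cx,cy)=(0.4710,0.8821)
solve A·x = −loads:
  F[0-1] = +3612.5117 N (tension)
  F[0-2] = +63.6638 N (tension)
  F[1-2] = -3895.6134 N (compression)
  F[1-3] = +3637.6245 N (tension)
  F[2-3] = -4249.7008 N (compression)
  Rx@0 = -1635.6200 N
  Ry@0 = -3252.5674 N
  Ry@2 = +7051.8474 N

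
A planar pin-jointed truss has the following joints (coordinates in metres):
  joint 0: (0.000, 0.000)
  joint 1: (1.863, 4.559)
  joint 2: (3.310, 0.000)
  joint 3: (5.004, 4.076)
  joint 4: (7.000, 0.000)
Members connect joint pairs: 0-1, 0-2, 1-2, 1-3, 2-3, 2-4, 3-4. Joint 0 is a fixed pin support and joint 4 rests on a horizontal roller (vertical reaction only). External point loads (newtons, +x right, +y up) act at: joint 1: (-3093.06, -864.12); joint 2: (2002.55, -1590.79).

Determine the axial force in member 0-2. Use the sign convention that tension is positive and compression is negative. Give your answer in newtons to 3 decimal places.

334.499

N=5 nodes, M=7 members, R=3 reactions → 2N=10, M+R=10
member 0 (0-1): L=4.9250, (cx,cy)=(0.3783,0.9257)
member 1 (0-2): L=3.3100, (cx,cy)=(1.0000,0.0000)
member 2 (1-2): L=4.7831, (cx,cy)=(0.3025,-0.9531)
member 3 (1-3): L=3.1779, (cx,cy)=(0.9884,-0.1520)
member 4 (2-3): L=4.4140, (cx,cy)=(0.3838,0.9234)
member 5 (2-4): L=3.6900, (cx,cy)=(1.0000,0.0000)
member 6 (3-4): L=4.5385, (cx,cy)=(0.4398,-0.8981)
solve A·x = −loads:
  F[0-1] = -3767.1044 N (compression)
  F[0-2] = +334.4991 N (tension)
  F[1-2] = +2610.3019 N (tension)
  F[1-3] = +888.7020 N (tension)
  F[2-3] = -971.5997 N (compression)
  F[2-4] = -505.4983 N (compression)
  F[3-4] = +1149.3954 N (tension)
  Rx@0 = +1090.5100 N
  Ry@0 = +3487.1800 N
  Ry@4 = -1032.2700 N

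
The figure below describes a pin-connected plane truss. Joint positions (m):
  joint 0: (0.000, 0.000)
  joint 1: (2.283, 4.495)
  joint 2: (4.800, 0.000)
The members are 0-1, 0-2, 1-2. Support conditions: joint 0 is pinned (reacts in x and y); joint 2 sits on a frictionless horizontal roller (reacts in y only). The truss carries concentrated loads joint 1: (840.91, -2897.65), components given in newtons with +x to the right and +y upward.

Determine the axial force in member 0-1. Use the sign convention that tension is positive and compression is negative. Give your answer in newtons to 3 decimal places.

-820.978

N=3 nodes, M=3 members, R=3 reactions → 2N=6, M+R=6
member 0 (0-1): L=5.0415, (cx,cy)=(0.4528,0.8916)
member 1 (0-2): L=4.8000, (cx,cy)=(1.0000,0.0000)
member 2 (1-2): L=5.1517, (cx,cy)=(0.4886,-0.8725)
solve A·x = −loads:
  F[0-1] = -820.9779 N (compression)
  F[0-2] = +1212.6799 N (tension)
  F[1-2] = -2482.0813 N (compression)
  Rx@0 = -840.9100 N
  Ry@0 = +731.9780 N
  Ry@2 = +2165.6720 N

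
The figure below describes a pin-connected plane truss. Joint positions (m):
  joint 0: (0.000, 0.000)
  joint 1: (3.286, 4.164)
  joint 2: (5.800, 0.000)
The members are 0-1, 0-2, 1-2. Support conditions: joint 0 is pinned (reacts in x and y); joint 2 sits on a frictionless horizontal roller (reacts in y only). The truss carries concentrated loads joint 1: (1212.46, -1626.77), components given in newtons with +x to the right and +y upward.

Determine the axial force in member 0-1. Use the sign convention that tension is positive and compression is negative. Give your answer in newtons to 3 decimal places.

N=3 nodes, M=3 members, R=3 reactions → 2N=6, M+R=6
member 0 (0-1): L=5.3044, (cx,cy)=(0.6195,0.7850)
member 1 (0-2): L=5.8000, (cx,cy)=(1.0000,0.0000)
member 2 (1-2): L=4.8641, (cx,cy)=(0.5169,-0.8561)
solve A·x = −loads:
  F[0-1] = +210.6246 N (tension)
  F[0-2] = +1081.9812 N (tension)
  F[1-2] = -2093.4060 N (compression)
  Rx@0 = -1212.4600 N
  Ry@0 = -165.3420 N
  Ry@2 = +1792.1120 N

210.625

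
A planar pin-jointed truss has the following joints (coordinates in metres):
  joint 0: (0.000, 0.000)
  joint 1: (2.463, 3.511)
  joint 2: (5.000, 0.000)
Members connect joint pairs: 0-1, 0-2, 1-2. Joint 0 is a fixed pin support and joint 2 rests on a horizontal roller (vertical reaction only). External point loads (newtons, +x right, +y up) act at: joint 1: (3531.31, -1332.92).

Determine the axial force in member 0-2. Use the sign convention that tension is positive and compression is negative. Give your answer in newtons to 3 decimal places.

N=3 nodes, M=3 members, R=3 reactions → 2N=6, M+R=6
member 0 (0-1): L=4.2888, (cx,cy)=(0.5743,0.8187)
member 1 (0-2): L=5.0000, (cx,cy)=(1.0000,0.0000)
member 2 (1-2): L=4.3317, (cx,cy)=(0.5857,-0.8105)
solve A·x = −loads:
  F[0-1] = +2202.8464 N (tension)
  F[0-2] = +2266.2342 N (tension)
  F[1-2] = -3869.3777 N (compression)
  Rx@0 = -3531.3100 N
  Ry@0 = -1803.3623 N
  Ry@2 = +3136.2823 N

2266.234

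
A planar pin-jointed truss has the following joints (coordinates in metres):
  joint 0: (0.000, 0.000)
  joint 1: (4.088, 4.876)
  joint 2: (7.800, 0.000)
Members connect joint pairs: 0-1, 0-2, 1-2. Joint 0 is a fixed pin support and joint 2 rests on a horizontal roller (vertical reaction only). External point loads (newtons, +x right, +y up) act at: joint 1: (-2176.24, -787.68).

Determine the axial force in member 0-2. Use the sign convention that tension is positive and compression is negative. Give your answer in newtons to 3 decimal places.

N=3 nodes, M=3 members, R=3 reactions → 2N=6, M+R=6
member 0 (0-1): L=6.3629, (cx,cy)=(0.6425,0.7663)
member 1 (0-2): L=7.8000, (cx,cy)=(1.0000,0.0000)
member 2 (1-2): L=6.1282, (cx,cy)=(0.6057,-0.7957)
solve A·x = −loads:
  F[0-1] = -2264.4633 N (compression)
  F[0-2] = -721.3916 N (compression)
  F[1-2] = +1190.9488 N (tension)
  Rx@0 = +2176.2400 N
  Ry@0 = +1735.2839 N
  Ry@2 = -947.6039 N

-721.392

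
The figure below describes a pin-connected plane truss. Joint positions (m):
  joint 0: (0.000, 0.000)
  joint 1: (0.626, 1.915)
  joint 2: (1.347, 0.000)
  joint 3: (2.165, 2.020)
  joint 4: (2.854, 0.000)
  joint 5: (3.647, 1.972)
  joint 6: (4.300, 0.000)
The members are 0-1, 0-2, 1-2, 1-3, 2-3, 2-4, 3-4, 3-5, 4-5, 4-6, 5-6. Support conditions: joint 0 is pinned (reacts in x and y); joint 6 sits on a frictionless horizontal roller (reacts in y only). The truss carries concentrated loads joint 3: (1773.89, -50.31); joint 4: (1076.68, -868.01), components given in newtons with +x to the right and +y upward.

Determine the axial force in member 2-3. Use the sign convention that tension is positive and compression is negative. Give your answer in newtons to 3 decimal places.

531.111

N=7 nodes, M=11 members, R=3 reactions → 2N=14, M+R=14
member 0 (0-1): L=2.0147, (cx,cy)=(0.3107,0.9505)
member 1 (0-2): L=1.3470, (cx,cy)=(1.0000,0.0000)
member 2 (1-2): L=2.0462, (cx,cy)=(0.3524,-0.9359)
member 3 (1-3): L=1.5426, (cx,cy)=(0.9977,0.0681)
member 4 (2-3): L=2.1793, (cx,cy)=(0.3753,0.9269)
member 5 (2-4): L=1.5070, (cx,cy)=(1.0000,0.0000)
member 6 (3-4): L=2.1343, (cx,cy)=(0.3228,-0.9465)
member 7 (3-5): L=1.4828, (cx,cy)=(0.9995,-0.0324)
member 8 (4-5): L=2.1255, (cx,cy)=(0.3731,0.9278)
member 9 (4-6): L=1.4460, (cx,cy)=(1.0000,0.0000)
member 10 (5-6): L=2.0773, (cx,cy)=(0.3143,-0.9493)
solve A·x = −loads:
  F[0-1] = +543.3357 N (tension)
  F[0-2] = +2681.7485 N (tension)
  F[1-2] = -526.0145 N (compression)
  F[1-3] = +354.9886 N (tension)
  F[2-3] = +531.1110 N (tension)
  F[2-4] = +2297.0559 N (tension)
  F[3-4] = -563.2747 N (compression)
  F[3-5] = -1039.0805 N (compression)
  F[4-5] = +1510.1696 N (tension)
  F[4-6] = +475.1014 N (tension)
  F[5-6] = -1511.3786 N (compression)
  Rx@0 = -2850.5700 N
  Ry@0 = -516.4427 N
  Ry@6 = +1434.7627 N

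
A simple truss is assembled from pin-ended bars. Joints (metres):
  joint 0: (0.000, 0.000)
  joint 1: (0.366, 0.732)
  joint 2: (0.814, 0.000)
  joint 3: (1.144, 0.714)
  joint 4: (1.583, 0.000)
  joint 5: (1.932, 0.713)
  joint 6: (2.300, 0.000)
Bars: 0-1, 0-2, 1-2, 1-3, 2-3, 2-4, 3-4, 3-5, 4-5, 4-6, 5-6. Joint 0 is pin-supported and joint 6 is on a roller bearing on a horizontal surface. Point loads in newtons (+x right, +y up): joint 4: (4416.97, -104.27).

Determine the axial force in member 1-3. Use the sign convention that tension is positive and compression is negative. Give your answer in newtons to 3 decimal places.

-36.675

N=7 nodes, M=11 members, R=3 reactions → 2N=14, M+R=14
member 0 (0-1): L=0.8184, (cx,cy)=(0.4472,0.8944)
member 1 (0-2): L=0.8140, (cx,cy)=(1.0000,0.0000)
member 2 (1-2): L=0.8582, (cx,cy)=(0.5220,-0.8529)
member 3 (1-3): L=0.7782, (cx,cy)=(0.9997,-0.0231)
member 4 (2-3): L=0.7866, (cx,cy)=(0.4195,0.9077)
member 5 (2-4): L=0.7690, (cx,cy)=(1.0000,0.0000)
member 6 (3-4): L=0.8382, (cx,cy)=(0.5238,-0.8519)
member 7 (3-5): L=0.7880, (cx,cy)=(1.0000,-0.0013)
member 8 (4-5): L=0.7938, (cx,cy)=(0.4396,0.8982)
member 9 (4-6): L=0.7170, (cx,cy)=(1.0000,0.0000)
member 10 (5-6): L=0.8024, (cx,cy)=(0.4586,-0.8886)
solve A·x = −loads:
  F[0-1] = -36.3417 N (compression)
  F[0-2] = +4433.2225 N (tension)
  F[1-2] = +39.1042 N (tension)
  F[1-3] = -36.6753 N (compression)
  F[2-3] = -36.7434 N (compression)
  F[2-4] = +4469.0509 N (tension)
  F[3-4] = +38.2650 N (tension)
  F[3-5] = -72.1228 N (compression)
  F[4-5] = +79.7990 N (tension)
  F[4-6] = +37.0400 N (tension)
  F[5-6] = -80.7600 N (compression)
  Rx@0 = -4416.9700 N
  Ry@0 = +32.5050 N
  Ry@6 = +71.7650 N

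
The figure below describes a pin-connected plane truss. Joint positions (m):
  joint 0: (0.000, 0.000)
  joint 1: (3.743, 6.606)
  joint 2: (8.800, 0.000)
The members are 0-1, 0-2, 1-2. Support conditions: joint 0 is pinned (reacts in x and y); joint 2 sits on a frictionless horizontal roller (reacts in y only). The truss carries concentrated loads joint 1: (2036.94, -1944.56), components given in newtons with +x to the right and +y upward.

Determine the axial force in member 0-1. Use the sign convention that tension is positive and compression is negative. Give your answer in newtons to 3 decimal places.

473.119

N=3 nodes, M=3 members, R=3 reactions → 2N=6, M+R=6
member 0 (0-1): L=7.5927, (cx,cy)=(0.4930,0.8700)
member 1 (0-2): L=8.8000, (cx,cy)=(1.0000,0.0000)
member 2 (1-2): L=8.3194, (cx,cy)=(0.6079,-0.7940)
solve A·x = −loads:
  F[0-1] = +473.1190 N (tension)
  F[0-2] = +1803.7052 N (tension)
  F[1-2] = -2967.3231 N (compression)
  Rx@0 = -2036.9400 N
  Ry@0 = -411.6347 N
  Ry@2 = +2356.1947 N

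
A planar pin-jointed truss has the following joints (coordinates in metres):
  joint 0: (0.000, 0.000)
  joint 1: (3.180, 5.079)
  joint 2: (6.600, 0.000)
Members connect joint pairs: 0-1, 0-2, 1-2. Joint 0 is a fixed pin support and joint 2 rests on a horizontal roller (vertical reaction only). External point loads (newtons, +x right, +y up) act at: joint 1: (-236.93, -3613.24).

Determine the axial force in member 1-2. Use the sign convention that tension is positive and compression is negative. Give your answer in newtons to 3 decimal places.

N=3 nodes, M=3 members, R=3 reactions → 2N=6, M+R=6
member 0 (0-1): L=5.9924, (cx,cy)=(0.5307,0.8476)
member 1 (0-2): L=6.6000, (cx,cy)=(1.0000,0.0000)
member 2 (1-2): L=6.1231, (cx,cy)=(0.5585,-0.8295)
solve A·x = −loads:
  F[0-1] = -2424.1405 N (compression)
  F[0-2] = +1049.4978 N (tension)
  F[1-2] = -1879.0072 N (compression)
  Rx@0 = +236.9300 N
  Ry@0 = +2054.6437 N
  Ry@2 = +1558.5963 N

-1879.007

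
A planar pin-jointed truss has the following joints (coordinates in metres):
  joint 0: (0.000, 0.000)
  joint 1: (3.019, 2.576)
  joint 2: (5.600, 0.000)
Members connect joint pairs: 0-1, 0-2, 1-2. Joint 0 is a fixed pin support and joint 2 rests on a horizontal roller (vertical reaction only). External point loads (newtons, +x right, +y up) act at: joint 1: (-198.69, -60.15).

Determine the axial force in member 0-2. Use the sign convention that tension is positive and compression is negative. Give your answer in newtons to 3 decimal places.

-59.085

N=3 nodes, M=3 members, R=3 reactions → 2N=6, M+R=6
member 0 (0-1): L=3.9686, (cx,cy)=(0.7607,0.6491)
member 1 (0-2): L=5.6000, (cx,cy)=(1.0000,0.0000)
member 2 (1-2): L=3.6466, (cx,cy)=(0.7078,-0.7064)
solve A·x = −loads:
  F[0-1] = -183.5191 N (compression)
  F[0-2] = -59.0846 N (compression)
  F[1-2] = +83.4773 N (tension)
  Rx@0 = +198.6900 N
  Ry@0 = +119.1201 N
  Ry@2 = -58.9701 N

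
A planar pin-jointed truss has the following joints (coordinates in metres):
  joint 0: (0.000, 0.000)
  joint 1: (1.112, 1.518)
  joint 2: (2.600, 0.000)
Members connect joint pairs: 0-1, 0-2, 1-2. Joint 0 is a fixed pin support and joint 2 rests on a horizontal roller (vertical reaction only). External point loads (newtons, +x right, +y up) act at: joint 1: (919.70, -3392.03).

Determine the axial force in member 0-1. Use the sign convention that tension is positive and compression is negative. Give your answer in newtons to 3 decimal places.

N=3 nodes, M=3 members, R=3 reactions → 2N=6, M+R=6
member 0 (0-1): L=1.8817, (cx,cy)=(0.5909,0.8067)
member 1 (0-2): L=2.6000, (cx,cy)=(1.0000,0.0000)
member 2 (1-2): L=2.1257, (cx,cy)=(0.7000,-0.7141)
solve A·x = −loads:
  F[0-1] = -1740.8031 N (compression)
  F[0-2] = +1948.4257 N (tension)
  F[1-2] = -2783.4057 N (compression)
  Rx@0 = -919.7000 N
  Ry@0 = +1404.3216 N
  Ry@2 = +1987.7084 N

-1740.803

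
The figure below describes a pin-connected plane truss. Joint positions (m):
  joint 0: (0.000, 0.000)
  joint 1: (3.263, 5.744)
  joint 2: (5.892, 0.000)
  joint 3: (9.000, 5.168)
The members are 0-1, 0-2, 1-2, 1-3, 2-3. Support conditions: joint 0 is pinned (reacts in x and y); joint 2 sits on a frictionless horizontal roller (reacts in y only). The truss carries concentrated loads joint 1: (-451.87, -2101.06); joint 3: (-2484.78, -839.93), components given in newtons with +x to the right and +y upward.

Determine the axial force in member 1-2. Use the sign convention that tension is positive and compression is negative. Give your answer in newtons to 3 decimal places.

1320.582

N=4 nodes, M=5 members, R=3 reactions → 2N=8, M+R=8
member 0 (0-1): L=6.6061, (cx,cy)=(0.4939,0.8695)
member 1 (0-2): L=5.8920, (cx,cy)=(1.0000,0.0000)
member 2 (1-2): L=6.3171, (cx,cy)=(0.4162,-0.9093)
member 3 (1-3): L=5.7658, (cx,cy)=(0.9950,-0.0999)
member 4 (2-3): L=6.0306, (cx,cy)=(0.5154,0.8570)
solve A·x = −loads:
  F[0-1] = -3581.8418 N (compression)
  F[0-2] = -1167.4473 N (compression)
  F[1-2] = +1320.5823 N (tension)
  F[1-3] = -1876.3121 N (compression)
  F[2-3] = -1198.8473 N (compression)
  Rx@0 = +2936.6500 N
  Ry@0 = +3114.4040 N
  Ry@2 = -173.4140 N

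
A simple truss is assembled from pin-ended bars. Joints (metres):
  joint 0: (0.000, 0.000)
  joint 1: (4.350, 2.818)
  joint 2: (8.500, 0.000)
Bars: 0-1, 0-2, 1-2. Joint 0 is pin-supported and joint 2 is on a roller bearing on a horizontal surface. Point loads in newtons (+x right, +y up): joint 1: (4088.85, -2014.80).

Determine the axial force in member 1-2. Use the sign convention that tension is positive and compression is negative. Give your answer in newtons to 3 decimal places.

N=3 nodes, M=3 members, R=3 reactions → 2N=6, M+R=6
member 0 (0-1): L=5.1830, (cx,cy)=(0.8393,0.5437)
member 1 (0-2): L=8.5000, (cx,cy)=(1.0000,0.0000)
member 2 (1-2): L=5.0163, (cx,cy)=(0.8273,-0.5618)
solve A·x = −loads:
  F[0-1] = +683.9767 N (tension)
  F[0-2] = +3514.8019 N (tension)
  F[1-2] = -4248.5365 N (compression)
  Rx@0 = -4088.8500 N
  Ry@0 = -371.8776 N
  Ry@2 = +2386.6776 N

-4248.537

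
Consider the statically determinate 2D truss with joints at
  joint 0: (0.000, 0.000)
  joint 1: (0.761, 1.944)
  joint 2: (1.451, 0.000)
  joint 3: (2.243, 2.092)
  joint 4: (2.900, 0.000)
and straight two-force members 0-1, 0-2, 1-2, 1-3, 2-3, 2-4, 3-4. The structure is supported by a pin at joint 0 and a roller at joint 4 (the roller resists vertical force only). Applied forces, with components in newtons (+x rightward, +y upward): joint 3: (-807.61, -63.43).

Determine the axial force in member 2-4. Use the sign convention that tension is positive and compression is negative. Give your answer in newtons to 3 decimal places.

N=5 nodes, M=7 members, R=3 reactions → 2N=10, M+R=10
member 0 (0-1): L=2.0876, (cx,cy)=(0.3645,0.9312)
member 1 (0-2): L=1.4510, (cx,cy)=(1.0000,0.0000)
member 2 (1-2): L=2.0628, (cx,cy)=(0.3345,-0.9424)
member 3 (1-3): L=1.4894, (cx,cy)=(0.9951,0.0994)
member 4 (2-3): L=2.2369, (cx,cy)=(0.3541,0.9352)
member 5 (2-4): L=1.4490, (cx,cy)=(1.0000,0.0000)
member 6 (3-4): L=2.1927, (cx,cy)=(0.2996,-0.9541)
solve A·x = −loads:
  F[0-1] = -641.0735 N (compression)
  F[0-2] = -573.9222 N (compression)
  F[1-2] = +587.8507 N (tension)
  F[1-3] = -432.4603 N (compression)
  F[2-3] = -592.3612 N (compression)
  F[2-4] = -167.5580 N (compression)
  F[3-4] = +559.2258 N (tension)
  Rx@0 = +807.6100 N
  Ry@0 = +596.9633 N
  Ry@4 = -533.5333 N

-167.558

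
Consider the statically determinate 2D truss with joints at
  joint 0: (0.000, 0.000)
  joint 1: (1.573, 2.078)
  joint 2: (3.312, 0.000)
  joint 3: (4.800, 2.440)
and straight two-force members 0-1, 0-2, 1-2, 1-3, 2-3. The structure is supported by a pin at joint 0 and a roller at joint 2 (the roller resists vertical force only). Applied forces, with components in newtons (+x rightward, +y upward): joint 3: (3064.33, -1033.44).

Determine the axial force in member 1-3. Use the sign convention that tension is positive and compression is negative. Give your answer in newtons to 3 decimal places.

3990.741

N=4 nodes, M=5 members, R=3 reactions → 2N=8, M+R=8
member 0 (0-1): L=2.6062, (cx,cy)=(0.6036,0.7973)
member 1 (0-2): L=3.3120, (cx,cy)=(1.0000,0.0000)
member 2 (1-2): L=2.7097, (cx,cy)=(0.6418,-0.7669)
member 3 (1-3): L=3.2472, (cx,cy)=(0.9938,0.1115)
member 4 (2-3): L=2.8579, (cx,cy)=(0.5207,0.8538)
solve A·x = −loads:
  F[0-1] = +3413.7255 N (tension)
  F[0-2] = +1003.9597 N (tension)
  F[1-2] = -2969.0780 N (compression)
  F[1-3] = +3990.7411 N (tension)
  F[2-3] = -1731.5343 N (compression)
  Rx@0 = -3064.3300 N
  Ry@0 = -2721.8369 N
  Ry@2 = +3755.2769 N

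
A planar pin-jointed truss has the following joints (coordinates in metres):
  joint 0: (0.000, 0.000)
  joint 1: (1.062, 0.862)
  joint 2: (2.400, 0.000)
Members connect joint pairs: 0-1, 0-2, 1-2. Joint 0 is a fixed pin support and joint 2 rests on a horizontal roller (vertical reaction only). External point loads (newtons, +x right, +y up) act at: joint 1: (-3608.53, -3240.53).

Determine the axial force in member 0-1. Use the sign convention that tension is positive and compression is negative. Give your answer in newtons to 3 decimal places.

N=3 nodes, M=3 members, R=3 reactions → 2N=6, M+R=6
member 0 (0-1): L=1.3678, (cx,cy)=(0.7764,0.6302)
member 1 (0-2): L=2.4000, (cx,cy)=(1.0000,0.0000)
member 2 (1-2): L=1.5916, (cx,cy)=(0.8406,-0.5416)
solve A·x = −loads:
  F[0-1] = -4923.2365 N (compression)
  F[0-2] = +214.0037 N (tension)
  F[1-2] = -254.5701 N (compression)
  Rx@0 = +3608.5300 N
  Ry@0 = +3102.6592 N
  Ry@2 = +137.8708 N

-4923.237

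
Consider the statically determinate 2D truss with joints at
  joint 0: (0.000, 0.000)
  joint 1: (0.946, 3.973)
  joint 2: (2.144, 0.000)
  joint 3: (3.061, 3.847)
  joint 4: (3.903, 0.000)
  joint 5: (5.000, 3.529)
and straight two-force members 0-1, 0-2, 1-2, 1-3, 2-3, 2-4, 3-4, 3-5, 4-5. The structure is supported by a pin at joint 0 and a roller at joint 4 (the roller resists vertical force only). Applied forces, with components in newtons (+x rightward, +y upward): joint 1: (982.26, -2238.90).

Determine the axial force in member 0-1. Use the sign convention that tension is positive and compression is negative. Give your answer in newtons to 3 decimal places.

N=6 nodes, M=9 members, R=3 reactions → 2N=12, M+R=12
member 0 (0-1): L=4.0841, (cx,cy)=(0.2316,0.9728)
member 1 (0-2): L=2.1440, (cx,cy)=(1.0000,0.0000)
member 2 (1-2): L=4.1497, (cx,cy)=(0.2887,-0.9574)
member 3 (1-3): L=2.1187, (cx,cy)=(0.9982,-0.0595)
member 4 (2-3): L=3.9548, (cx,cy)=(0.2319,0.9727)
member 5 (2-4): L=1.7590, (cx,cy)=(1.0000,0.0000)
member 6 (3-4): L=3.9381, (cx,cy)=(0.2138,-0.9769)
member 7 (3-5): L=1.9649, (cx,cy)=(0.9868,-0.1618)
member 8 (4-5): L=3.6956, (cx,cy)=(0.2968,0.9549)
solve A·x = −loads:
  F[0-1] = -715.8320 N (compression)
  F[0-2] = +1148.0693 N (tension)
  F[1-2] = -1567.8646 N (compression)
  F[1-3] = -696.6657 N (compression)
  F[2-3] = +1543.1627 N (tension)
  F[2-4] = +337.6177 N (tension)
  F[3-4] = -1579.0514 N (compression)
  F[3-5] = -0.0000 N (compression)
  F[4-5] = +0.0000 N (tension)
  Rx@0 = -982.2600 N
  Ry@0 = +696.3639 N
  Ry@4 = +1542.5361 N

-715.832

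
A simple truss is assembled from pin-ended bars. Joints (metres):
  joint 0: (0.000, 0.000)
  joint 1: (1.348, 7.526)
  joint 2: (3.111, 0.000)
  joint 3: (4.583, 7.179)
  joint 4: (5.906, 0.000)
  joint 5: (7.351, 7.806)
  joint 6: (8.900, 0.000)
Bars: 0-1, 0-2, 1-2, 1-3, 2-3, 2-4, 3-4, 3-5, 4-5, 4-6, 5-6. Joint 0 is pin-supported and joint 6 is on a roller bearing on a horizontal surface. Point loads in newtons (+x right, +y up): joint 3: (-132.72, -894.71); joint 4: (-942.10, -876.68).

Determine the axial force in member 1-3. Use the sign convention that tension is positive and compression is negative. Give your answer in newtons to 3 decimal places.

-356.498

N=7 nodes, M=11 members, R=3 reactions → 2N=14, M+R=14
member 0 (0-1): L=7.6458, (cx,cy)=(0.1763,0.9843)
member 1 (0-2): L=3.1110, (cx,cy)=(1.0000,0.0000)
member 2 (1-2): L=7.7297, (cx,cy)=(0.2281,-0.9736)
member 3 (1-3): L=3.2536, (cx,cy)=(0.9943,-0.1067)
member 4 (2-3): L=7.3284, (cx,cy)=(0.2009,0.9796)
member 5 (2-4): L=2.7950, (cx,cy)=(1.0000,0.0000)
member 6 (3-4): L=7.2999, (cx,cy)=(0.1812,-0.9834)
member 7 (3-5): L=2.8381, (cx,cy)=(0.9753,0.2209)
member 8 (4-5): L=7.9386, (cx,cy)=(0.1820,0.9833)
member 9 (4-6): L=2.9940, (cx,cy)=(1.0000,0.0000)
member 10 (5-6): L=7.9582, (cx,cy)=(0.1946,-0.9809)
solve A·x = −loads:
  F[0-1] = -849.2630 N (compression)
  F[0-2] = -925.0893 N (compression)
  F[1-2] = +897.6406 N (tension)
  F[1-3] = -356.4981 N (compression)
  F[2-3] = -892.1639 N (compression)
  F[2-4] = -541.1520 N (compression)
  F[3-4] = -145.9963 N (compression)
  F[3-5] = -383.9756 N (compression)
  F[4-5] = +1037.5920 N (tension)
  F[4-6] = +185.6241 N (tension)
  F[5-6] = -953.6700 N (compression)
  Rx@0 = +1074.8200 N
  Ry@0 = +835.9595 N
  Ry@6 = +935.4305 N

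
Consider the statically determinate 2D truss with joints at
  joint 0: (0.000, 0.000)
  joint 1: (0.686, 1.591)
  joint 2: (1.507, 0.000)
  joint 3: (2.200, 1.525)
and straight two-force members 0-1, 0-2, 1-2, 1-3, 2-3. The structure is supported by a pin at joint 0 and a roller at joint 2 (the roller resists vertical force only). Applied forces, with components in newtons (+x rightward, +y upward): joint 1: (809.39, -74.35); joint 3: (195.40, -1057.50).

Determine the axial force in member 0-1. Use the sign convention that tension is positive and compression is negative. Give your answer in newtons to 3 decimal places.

1631.348

N=4 nodes, M=5 members, R=3 reactions → 2N=8, M+R=8
member 0 (0-1): L=1.7326, (cx,cy)=(0.3959,0.9183)
member 1 (0-2): L=1.5070, (cx,cy)=(1.0000,0.0000)
member 2 (1-2): L=1.7903, (cx,cy)=(0.4586,-0.8887)
member 3 (1-3): L=1.5154, (cx,cy)=(0.9991,-0.0436)
member 4 (2-3): L=1.6751, (cx,cy)=(0.4137,0.9104)
solve A·x = −loads:
  F[0-1] = +1631.3482 N (tension)
  F[0-2] = +358.8765 N (tension)
  F[1-2] = -1801.9029 N (compression)
  F[1-3] = +663.4548 N (tension)
  F[2-3] = -1129.8298 N (compression)
  Rx@0 = -1004.7900 N
  Ry@0 = -1498.0296 N
  Ry@2 = +2629.8796 N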